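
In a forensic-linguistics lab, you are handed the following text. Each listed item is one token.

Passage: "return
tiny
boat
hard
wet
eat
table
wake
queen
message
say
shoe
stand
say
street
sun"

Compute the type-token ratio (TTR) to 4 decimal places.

N = 16 tokens, V = 15 types.
TTR = V / N = 15 / 16 = 0.9375

0.9375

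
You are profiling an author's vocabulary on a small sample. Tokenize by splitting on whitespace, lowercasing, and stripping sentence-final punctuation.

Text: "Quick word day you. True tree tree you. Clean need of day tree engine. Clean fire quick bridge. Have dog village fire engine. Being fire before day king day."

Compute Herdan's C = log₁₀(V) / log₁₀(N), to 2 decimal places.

N = 29, V = 18.
log₁₀(V) = 1.255273, log₁₀(N) = 1.462398
C = 1.255273 / 1.462398 = 0.86

0.86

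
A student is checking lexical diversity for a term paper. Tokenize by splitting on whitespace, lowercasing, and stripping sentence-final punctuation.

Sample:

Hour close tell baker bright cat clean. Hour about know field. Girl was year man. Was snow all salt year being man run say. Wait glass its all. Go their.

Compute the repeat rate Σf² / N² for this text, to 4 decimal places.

0.0444

Frequencies: hour:2, was:2, year:2, man:2, all:2, close:1, tell:1, baker:1, bright:1, cat:1, clean:1, about:1, know:1, field:1, girl:1, snow:1, salt:1, being:1, run:1, say:1, … (5 more, each freq 1)
Σf² = 40; N² = 900
Repeat rate = 40 / 900 = 0.0444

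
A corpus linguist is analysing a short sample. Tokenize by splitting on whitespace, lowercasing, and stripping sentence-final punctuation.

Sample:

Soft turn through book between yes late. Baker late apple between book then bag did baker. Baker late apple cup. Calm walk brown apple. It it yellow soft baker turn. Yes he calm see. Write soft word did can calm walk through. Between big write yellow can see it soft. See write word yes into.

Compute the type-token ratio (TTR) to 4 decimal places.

N = 55 tokens, V = 25 types.
TTR = V / N = 25 / 55 = 0.4545

0.4545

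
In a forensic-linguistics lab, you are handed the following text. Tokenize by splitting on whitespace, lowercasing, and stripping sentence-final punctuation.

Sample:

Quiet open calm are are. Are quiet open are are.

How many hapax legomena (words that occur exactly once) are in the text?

1

Frequencies: are:5, quiet:2, open:2, calm:1
Hapax (freq=1): calm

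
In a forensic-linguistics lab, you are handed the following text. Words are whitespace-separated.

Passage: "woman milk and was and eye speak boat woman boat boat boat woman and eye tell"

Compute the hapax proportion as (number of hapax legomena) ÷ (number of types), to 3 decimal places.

Frequencies: boat:4, woman:3, and:3, eye:2, milk:1, was:1, speak:1, tell:1
Hapax count = 4; type count = 8.
Ratio = 4 / 8 = 0.500

0.500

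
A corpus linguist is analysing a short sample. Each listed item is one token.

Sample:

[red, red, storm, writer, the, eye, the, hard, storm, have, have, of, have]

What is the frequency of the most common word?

3

Frequencies: have:3, red:2, storm:2, the:2, writer:1, eye:1, hard:1, of:1
Most common: 'have' with frequency 3.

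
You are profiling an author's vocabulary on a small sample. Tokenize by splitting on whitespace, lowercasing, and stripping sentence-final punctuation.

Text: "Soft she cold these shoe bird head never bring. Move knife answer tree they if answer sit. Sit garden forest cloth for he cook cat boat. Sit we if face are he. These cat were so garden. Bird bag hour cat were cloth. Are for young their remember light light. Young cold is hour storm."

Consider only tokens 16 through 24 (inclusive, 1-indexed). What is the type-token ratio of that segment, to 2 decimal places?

0.89

Segment tokens 16–24: answer, sit, sit, garden, forest, cloth, for, he, cook
Segment N = 9, segment V = 8.
TTR = 8 / 9 = 0.89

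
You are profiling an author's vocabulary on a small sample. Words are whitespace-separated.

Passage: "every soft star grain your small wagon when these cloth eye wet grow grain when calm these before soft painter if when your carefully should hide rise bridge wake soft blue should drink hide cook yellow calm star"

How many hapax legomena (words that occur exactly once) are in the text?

18

Frequencies: soft:3, when:3, star:2, grain:2, your:2, these:2, calm:2, should:2, hide:2, every:1, small:1, wagon:1, cloth:1, eye:1, wet:1, grow:1, before:1, painter:1, if:1, carefully:1, … (7 more, each freq 1)
Hapax (freq=1): before, blue, bridge, carefully, cloth, cook, drink, every, eye, grow, if, painter, rise, small, wagon, wake, wet, yellow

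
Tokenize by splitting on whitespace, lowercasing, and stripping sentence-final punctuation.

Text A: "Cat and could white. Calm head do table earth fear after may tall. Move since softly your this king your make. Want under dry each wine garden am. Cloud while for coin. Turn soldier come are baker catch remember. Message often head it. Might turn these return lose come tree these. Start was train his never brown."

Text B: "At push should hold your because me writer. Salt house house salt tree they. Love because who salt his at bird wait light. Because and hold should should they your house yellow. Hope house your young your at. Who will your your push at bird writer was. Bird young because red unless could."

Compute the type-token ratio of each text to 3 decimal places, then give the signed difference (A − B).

TTR(A) = 52/57 = 0.912
TTR(B) = 27/53 = 0.509
Difference = 0.912 − 0.509 = 0.403

0.403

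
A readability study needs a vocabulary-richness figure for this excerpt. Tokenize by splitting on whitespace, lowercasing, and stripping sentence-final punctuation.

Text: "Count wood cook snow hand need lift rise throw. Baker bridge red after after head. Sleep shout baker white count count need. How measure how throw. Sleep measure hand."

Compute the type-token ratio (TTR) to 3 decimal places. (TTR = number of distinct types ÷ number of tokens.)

N = 29 tokens, V = 19 types.
TTR = V / N = 19 / 29 = 0.655

0.655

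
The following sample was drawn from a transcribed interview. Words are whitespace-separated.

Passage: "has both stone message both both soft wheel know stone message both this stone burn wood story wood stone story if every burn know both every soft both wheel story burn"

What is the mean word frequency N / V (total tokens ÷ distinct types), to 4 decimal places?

N = 31 tokens, V = 13 types.
Mean frequency = N / V = 31 / 13 = 2.3846

2.3846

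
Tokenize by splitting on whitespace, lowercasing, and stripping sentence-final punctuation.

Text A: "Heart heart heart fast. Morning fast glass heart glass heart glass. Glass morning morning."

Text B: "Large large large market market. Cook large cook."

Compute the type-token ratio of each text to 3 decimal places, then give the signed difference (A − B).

TTR(A) = 4/14 = 0.286
TTR(B) = 3/8 = 0.375
Difference = 0.286 − 0.375 = -0.089

-0.089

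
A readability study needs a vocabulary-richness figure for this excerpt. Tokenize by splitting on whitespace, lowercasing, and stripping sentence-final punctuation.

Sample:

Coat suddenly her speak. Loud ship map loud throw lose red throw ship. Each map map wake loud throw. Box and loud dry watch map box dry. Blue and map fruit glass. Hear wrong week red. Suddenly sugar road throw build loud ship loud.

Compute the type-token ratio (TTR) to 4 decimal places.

0.5682

N = 44 tokens, V = 25 types.
TTR = V / N = 25 / 44 = 0.5682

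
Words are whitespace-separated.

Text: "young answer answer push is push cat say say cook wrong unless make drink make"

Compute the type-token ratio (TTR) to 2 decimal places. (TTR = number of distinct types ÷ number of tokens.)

0.73

N = 15 tokens, V = 11 types.
TTR = V / N = 11 / 15 = 0.73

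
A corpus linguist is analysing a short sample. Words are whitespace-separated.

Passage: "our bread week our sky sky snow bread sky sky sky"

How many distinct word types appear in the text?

Distinct types: {bread, our, sky, snow, week}
V = 5

5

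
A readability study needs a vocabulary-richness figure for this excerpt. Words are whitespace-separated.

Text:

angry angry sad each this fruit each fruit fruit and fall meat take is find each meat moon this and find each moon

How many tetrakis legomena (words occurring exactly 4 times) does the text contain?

1

Frequencies: each:4, fruit:3, angry:2, this:2, and:2, meat:2, find:2, moon:2, sad:1, fall:1, take:1, is:1
Words with frequency 4: each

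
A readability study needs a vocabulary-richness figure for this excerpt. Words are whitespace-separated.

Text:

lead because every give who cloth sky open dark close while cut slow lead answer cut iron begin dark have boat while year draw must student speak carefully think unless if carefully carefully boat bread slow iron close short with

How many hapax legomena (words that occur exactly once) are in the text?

Frequencies: carefully:3, lead:2, dark:2, close:2, while:2, cut:2, slow:2, iron:2, boat:2, because:1, every:1, give:1, who:1, cloth:1, sky:1, open:1, answer:1, begin:1, have:1, year:1, … (10 more, each freq 1)
Hapax (freq=1): answer, because, begin, bread, cloth, draw, every, give, have, if, must, open, short, sky, speak, student, think, unless, who, with, year

21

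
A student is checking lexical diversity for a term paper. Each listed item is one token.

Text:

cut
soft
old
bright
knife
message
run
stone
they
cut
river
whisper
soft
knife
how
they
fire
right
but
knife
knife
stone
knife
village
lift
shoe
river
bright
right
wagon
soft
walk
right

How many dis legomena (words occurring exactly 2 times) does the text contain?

5

Frequencies: knife:5, soft:3, right:3, cut:2, bright:2, stone:2, they:2, river:2, old:1, message:1, run:1, whisper:1, how:1, fire:1, but:1, village:1, lift:1, shoe:1, wagon:1, walk:1
Words with frequency 2: bright, cut, river, stone, they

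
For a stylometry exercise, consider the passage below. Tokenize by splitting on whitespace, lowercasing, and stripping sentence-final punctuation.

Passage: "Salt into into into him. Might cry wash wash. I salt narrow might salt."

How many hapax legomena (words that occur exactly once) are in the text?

4

Frequencies: salt:3, into:3, might:2, wash:2, him:1, cry:1, i:1, narrow:1
Hapax (freq=1): cry, him, i, narrow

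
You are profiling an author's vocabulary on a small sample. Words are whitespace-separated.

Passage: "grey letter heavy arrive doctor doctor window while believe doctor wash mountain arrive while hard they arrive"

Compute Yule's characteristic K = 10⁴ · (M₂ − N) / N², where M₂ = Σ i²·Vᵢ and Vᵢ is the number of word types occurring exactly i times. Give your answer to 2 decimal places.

484.43

Frequencies: arrive:3, doctor:3, while:2, grey:1, letter:1, heavy:1, window:1, believe:1, wash:1, mountain:1, hard:1, they:1
N = 17. Frequency spectrum: V_1=9, V_2=1, V_3=2
M₂ = 1²·9 + 2²·1 + 3²·2 = 31
K = 10000 × (31 − 17) / 17² = 484.43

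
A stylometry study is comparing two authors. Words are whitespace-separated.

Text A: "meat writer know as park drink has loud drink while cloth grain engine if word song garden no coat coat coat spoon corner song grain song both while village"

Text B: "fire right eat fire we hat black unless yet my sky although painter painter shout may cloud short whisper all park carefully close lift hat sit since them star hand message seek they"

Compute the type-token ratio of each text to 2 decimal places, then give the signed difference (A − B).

TTR(A) = 22/29 = 0.76
TTR(B) = 30/33 = 0.91
Difference = 0.76 − 0.91 = -0.15

-0.15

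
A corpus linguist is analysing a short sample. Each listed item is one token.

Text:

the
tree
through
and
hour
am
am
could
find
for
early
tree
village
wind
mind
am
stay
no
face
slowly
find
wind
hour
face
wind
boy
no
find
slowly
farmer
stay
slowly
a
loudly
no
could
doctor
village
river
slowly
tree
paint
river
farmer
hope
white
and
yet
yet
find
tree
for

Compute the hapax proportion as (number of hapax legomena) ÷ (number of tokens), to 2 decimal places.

Frequencies: tree:4, find:4, slowly:4, am:3, wind:3, no:3, and:2, hour:2, could:2, for:2, village:2, stay:2, face:2, farmer:2, river:2, yet:2, the:1, through:1, early:1, mind:1, … (7 more, each freq 1)
Hapax count = 11; token count = 52.
Ratio = 11 / 52 = 0.21

0.21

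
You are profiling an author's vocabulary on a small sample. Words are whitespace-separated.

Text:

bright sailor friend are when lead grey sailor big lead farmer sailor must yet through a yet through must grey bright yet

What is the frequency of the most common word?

Frequencies: sailor:3, yet:3, bright:2, lead:2, grey:2, must:2, through:2, friend:1, are:1, when:1, big:1, farmer:1, a:1
Most common: 'sailor' with frequency 3.

3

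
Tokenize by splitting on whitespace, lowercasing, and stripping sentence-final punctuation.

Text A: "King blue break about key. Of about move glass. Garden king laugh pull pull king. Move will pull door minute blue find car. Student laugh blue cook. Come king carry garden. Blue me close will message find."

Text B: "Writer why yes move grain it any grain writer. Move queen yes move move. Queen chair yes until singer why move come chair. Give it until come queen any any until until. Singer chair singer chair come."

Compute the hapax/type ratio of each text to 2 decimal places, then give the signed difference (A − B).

0.53

A: hapax=14, V=23, ratio=0.61
B: hapax=1, V=13, ratio=0.08
Difference = 0.61 − 0.08 = 0.53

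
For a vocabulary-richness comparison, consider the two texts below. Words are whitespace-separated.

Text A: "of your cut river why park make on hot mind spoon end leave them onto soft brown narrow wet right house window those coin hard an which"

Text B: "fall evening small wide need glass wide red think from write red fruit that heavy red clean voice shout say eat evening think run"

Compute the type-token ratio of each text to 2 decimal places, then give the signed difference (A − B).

TTR(A) = 27/27 = 1.00
TTR(B) = 19/24 = 0.79
Difference = 1.00 − 0.79 = 0.21

0.21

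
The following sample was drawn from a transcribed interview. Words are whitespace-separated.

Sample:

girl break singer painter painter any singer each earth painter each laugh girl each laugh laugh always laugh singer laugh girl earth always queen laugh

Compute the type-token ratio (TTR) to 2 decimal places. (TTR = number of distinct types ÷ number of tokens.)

0.40

N = 25 tokens, V = 10 types.
TTR = V / N = 10 / 25 = 0.40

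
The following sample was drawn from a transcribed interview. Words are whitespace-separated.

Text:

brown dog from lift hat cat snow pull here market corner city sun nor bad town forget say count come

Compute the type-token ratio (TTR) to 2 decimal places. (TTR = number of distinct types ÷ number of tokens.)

1.00

N = 20 tokens, V = 20 types.
TTR = V / N = 20 / 20 = 1.00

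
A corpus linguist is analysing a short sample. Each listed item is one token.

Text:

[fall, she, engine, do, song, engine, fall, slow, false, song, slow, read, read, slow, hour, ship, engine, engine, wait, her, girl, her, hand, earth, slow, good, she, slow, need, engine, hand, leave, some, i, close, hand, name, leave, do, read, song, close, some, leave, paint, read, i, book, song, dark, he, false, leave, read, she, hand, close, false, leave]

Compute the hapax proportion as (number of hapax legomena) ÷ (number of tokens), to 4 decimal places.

0.2034

Frequencies: engine:5, slow:5, read:5, leave:5, song:4, hand:4, she:3, false:3, close:3, fall:2, do:2, her:2, some:2, i:2, hour:1, ship:1, wait:1, girl:1, earth:1, good:1, … (6 more, each freq 1)
Hapax count = 12; token count = 59.
Ratio = 12 / 59 = 0.2034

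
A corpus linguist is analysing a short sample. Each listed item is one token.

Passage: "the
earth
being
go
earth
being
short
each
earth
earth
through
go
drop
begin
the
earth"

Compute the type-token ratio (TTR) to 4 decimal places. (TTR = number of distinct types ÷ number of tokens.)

N = 16 tokens, V = 9 types.
TTR = V / N = 9 / 16 = 0.5625

0.5625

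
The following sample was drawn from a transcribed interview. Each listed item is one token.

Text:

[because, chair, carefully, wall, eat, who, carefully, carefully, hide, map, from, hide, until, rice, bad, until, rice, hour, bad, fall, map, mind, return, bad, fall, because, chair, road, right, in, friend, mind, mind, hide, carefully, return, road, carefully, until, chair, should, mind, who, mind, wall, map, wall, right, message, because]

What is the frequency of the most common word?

5

Frequencies: carefully:5, mind:5, because:3, chair:3, wall:3, hide:3, map:3, until:3, bad:3, who:2, rice:2, fall:2, return:2, road:2, right:2, eat:1, from:1, hour:1, in:1, friend:1, … (2 more, each freq 1)
Most common: 'carefully' with frequency 5.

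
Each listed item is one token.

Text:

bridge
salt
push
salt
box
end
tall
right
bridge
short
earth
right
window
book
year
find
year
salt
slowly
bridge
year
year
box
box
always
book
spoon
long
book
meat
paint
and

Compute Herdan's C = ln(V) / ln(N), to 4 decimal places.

0.8644

N = 32, V = 20.
ln(V) = 2.995732, ln(N) = 3.465736
C = 2.995732 / 3.465736 = 0.8644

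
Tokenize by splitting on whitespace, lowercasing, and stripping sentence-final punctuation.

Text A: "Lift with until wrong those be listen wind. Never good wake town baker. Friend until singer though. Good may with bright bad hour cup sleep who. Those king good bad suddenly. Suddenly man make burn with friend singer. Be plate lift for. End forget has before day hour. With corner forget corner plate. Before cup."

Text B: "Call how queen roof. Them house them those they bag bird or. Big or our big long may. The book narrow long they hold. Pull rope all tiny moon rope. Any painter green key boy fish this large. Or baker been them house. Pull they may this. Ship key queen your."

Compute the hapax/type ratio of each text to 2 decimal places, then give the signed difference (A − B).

A: hapax=20, V=36, ratio=0.56
B: hapax=24, V=36, ratio=0.67
Difference = 0.56 − 0.67 = -0.11

-0.11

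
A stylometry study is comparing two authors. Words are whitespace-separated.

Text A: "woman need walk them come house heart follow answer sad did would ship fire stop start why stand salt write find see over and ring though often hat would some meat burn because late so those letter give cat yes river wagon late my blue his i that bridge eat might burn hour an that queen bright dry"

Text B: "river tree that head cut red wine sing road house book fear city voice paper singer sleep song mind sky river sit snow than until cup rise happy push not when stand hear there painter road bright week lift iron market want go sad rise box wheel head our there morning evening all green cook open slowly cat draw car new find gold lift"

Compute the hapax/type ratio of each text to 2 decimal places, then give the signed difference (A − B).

0.03

A: hapax=50, V=54, ratio=0.93
B: hapax=52, V=58, ratio=0.90
Difference = 0.93 − 0.90 = 0.03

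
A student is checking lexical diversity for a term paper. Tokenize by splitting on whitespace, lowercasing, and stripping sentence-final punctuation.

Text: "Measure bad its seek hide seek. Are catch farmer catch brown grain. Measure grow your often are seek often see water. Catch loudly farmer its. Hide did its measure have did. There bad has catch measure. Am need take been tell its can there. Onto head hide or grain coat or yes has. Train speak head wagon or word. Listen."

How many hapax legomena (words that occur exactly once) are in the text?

21

Frequencies: measure:4, its:4, catch:4, seek:3, hide:3, or:3, bad:2, are:2, farmer:2, grain:2, often:2, did:2, there:2, has:2, head:2, brown:1, grow:1, your:1, see:1, water:1, … (16 more, each freq 1)
Hapax (freq=1): am, been, brown, can, coat, grow, have, listen, loudly, need, onto, see, speak, take, tell, train, wagon, water, word, yes, your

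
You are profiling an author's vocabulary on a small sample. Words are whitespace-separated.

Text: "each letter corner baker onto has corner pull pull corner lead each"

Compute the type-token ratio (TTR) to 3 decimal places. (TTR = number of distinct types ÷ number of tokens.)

N = 12 tokens, V = 8 types.
TTR = V / N = 8 / 12 = 0.667

0.667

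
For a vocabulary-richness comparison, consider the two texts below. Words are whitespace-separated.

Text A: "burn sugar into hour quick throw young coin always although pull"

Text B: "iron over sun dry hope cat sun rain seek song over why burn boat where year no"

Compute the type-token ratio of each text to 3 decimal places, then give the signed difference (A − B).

0.118

TTR(A) = 11/11 = 1.000
TTR(B) = 15/17 = 0.882
Difference = 1.000 − 0.882 = 0.118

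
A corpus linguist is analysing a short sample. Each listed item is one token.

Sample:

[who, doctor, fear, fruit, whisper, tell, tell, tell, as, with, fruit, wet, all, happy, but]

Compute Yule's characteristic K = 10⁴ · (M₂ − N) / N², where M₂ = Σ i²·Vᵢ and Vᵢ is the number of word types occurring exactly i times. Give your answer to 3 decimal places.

355.556

Frequencies: tell:3, fruit:2, who:1, doctor:1, fear:1, whisper:1, as:1, with:1, wet:1, all:1, happy:1, but:1
N = 15. Frequency spectrum: V_1=10, V_2=1, V_3=1
M₂ = 1²·10 + 2²·1 + 3²·1 = 23
K = 10000 × (23 − 15) / 15² = 355.556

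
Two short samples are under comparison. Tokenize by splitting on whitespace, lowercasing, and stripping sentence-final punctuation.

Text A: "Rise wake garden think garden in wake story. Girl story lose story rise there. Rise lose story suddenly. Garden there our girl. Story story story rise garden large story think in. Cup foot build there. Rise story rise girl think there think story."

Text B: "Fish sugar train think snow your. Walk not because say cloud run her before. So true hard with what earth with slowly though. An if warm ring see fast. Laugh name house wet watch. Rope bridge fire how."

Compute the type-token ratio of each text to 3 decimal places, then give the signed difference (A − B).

-0.625

TTR(A) = 15/43 = 0.349
TTR(B) = 37/38 = 0.974
Difference = 0.349 − 0.974 = -0.625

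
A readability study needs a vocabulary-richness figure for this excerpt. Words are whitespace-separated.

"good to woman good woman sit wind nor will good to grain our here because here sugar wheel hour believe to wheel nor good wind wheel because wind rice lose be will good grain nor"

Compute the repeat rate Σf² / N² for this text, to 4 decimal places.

0.0727

Frequencies: good:5, to:3, wind:3, nor:3, wheel:3, woman:2, will:2, grain:2, here:2, because:2, sit:1, our:1, sugar:1, hour:1, believe:1, rice:1, lose:1, be:1
Σf² = 89; N² = 1225
Repeat rate = 89 / 1225 = 0.0727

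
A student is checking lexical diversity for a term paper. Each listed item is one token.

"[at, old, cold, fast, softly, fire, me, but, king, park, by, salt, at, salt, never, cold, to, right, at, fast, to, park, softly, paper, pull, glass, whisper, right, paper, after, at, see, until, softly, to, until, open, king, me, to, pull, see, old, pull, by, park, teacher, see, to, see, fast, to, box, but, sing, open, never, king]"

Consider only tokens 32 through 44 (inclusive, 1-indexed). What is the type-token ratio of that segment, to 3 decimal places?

Segment tokens 32–44: see, until, softly, to, until, open, king, me, to, pull, see, old, pull
Segment N = 13, segment V = 9.
TTR = 9 / 13 = 0.692

0.692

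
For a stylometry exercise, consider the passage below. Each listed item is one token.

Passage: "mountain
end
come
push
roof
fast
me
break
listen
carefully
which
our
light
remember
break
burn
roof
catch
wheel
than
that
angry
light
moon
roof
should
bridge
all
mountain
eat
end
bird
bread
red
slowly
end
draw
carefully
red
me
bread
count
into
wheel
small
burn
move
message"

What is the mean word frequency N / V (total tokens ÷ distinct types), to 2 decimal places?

N = 48 tokens, V = 35 types.
Mean frequency = N / V = 48 / 35 = 1.37

1.37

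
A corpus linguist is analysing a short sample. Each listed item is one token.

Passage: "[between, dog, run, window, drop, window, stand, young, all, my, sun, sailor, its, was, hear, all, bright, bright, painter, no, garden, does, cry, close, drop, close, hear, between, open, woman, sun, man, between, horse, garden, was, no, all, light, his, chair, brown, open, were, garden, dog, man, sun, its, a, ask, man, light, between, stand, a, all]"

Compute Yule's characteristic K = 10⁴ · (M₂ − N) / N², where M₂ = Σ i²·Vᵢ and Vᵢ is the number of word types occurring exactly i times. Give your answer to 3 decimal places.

Frequencies: between:4, all:4, sun:3, garden:3, man:3, dog:2, window:2, drop:2, stand:2, its:2, was:2, hear:2, bright:2, no:2, close:2, open:2, light:2, a:2, run:1, young:1, … (12 more, each freq 1)
N = 57. Frequency spectrum: V_1=14, V_2=13, V_3=3, V_4=2
M₂ = 1²·14 + 2²·13 + 3²·3 + 4²·2 = 125
K = 10000 × (125 − 57) / 57² = 209.295

209.295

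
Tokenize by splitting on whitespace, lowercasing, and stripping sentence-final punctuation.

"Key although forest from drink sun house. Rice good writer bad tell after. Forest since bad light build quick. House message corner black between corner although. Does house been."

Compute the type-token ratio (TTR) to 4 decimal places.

0.7931

N = 29 tokens, V = 23 types.
TTR = V / N = 23 / 29 = 0.7931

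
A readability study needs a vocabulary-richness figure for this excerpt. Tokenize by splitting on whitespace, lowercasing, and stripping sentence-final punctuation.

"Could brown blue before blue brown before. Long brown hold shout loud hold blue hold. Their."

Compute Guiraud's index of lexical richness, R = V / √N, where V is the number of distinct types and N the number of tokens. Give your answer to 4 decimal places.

N = 16, V = 9.
√N = 4.000000
R = 9 / 4.000000 = 2.2500

2.2500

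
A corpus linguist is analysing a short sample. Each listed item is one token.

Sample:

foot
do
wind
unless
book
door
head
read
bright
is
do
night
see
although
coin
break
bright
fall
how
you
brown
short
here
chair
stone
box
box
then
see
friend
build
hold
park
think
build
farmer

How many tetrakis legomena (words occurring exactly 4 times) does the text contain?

0

Frequencies: do:2, bright:2, see:2, box:2, build:2, foot:1, wind:1, unless:1, book:1, door:1, head:1, read:1, is:1, night:1, although:1, coin:1, break:1, fall:1, how:1, you:1, … (11 more, each freq 1)
Words with frequency 4: (none)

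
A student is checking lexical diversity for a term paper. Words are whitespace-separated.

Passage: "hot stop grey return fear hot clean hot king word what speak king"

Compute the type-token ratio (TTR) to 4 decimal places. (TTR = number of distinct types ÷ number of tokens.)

N = 13 tokens, V = 10 types.
TTR = V / N = 10 / 13 = 0.7692

0.7692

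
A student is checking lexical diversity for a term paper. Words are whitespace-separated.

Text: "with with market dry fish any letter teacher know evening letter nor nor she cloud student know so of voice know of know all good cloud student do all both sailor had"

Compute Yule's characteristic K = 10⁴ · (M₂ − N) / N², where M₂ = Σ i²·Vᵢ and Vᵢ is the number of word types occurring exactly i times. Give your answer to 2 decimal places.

253.91

Frequencies: know:4, with:2, letter:2, nor:2, cloud:2, student:2, of:2, all:2, market:1, dry:1, fish:1, any:1, teacher:1, evening:1, she:1, so:1, voice:1, good:1, do:1, both:1, … (2 more, each freq 1)
N = 32. Frequency spectrum: V_1=14, V_2=7, V_4=1
M₂ = 1²·14 + 2²·7 + 4²·1 = 58
K = 10000 × (58 − 32) / 32² = 253.91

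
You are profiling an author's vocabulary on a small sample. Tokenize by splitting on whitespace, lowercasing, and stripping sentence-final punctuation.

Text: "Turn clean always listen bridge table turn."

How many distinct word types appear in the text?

6

Distinct types: {always, bridge, clean, listen, table, turn}
V = 6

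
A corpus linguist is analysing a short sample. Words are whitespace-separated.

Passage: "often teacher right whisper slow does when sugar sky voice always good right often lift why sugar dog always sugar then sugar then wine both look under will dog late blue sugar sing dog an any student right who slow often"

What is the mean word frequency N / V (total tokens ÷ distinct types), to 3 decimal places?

N = 41 tokens, V = 28 types.
Mean frequency = N / V = 41 / 28 = 1.464

1.464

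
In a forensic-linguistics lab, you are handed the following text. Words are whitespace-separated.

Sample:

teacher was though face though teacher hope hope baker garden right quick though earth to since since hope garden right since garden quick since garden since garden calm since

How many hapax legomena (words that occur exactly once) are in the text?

Frequencies: since:6, garden:5, though:3, hope:3, teacher:2, right:2, quick:2, was:1, face:1, baker:1, earth:1, to:1, calm:1
Hapax (freq=1): baker, calm, earth, face, to, was

6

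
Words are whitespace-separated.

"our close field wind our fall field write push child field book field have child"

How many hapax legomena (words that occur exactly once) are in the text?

Frequencies: field:4, our:2, child:2, close:1, wind:1, fall:1, write:1, push:1, book:1, have:1
Hapax (freq=1): book, close, fall, have, push, wind, write

7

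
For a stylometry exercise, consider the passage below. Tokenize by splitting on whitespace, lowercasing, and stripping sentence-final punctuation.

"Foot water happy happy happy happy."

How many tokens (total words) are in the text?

6

Tokens: foot, water, happy, happy, happy, happy
N = 6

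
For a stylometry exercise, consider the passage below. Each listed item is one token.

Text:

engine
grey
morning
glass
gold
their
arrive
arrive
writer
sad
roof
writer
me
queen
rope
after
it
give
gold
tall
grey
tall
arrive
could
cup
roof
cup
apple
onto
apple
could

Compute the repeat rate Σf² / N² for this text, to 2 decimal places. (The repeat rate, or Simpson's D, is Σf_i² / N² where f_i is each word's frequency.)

Frequencies: arrive:3, grey:2, gold:2, writer:2, roof:2, tall:2, could:2, cup:2, apple:2, engine:1, morning:1, glass:1, their:1, sad:1, me:1, queen:1, rope:1, after:1, it:1, give:1, … (1 more, each freq 1)
Σf² = 53; N² = 961
Repeat rate = 53 / 961 = 0.06

0.06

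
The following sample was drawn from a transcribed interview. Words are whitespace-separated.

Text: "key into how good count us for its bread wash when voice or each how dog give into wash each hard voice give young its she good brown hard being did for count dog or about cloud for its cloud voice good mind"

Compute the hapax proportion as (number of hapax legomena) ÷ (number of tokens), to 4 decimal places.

0.2558

Frequencies: good:3, for:3, its:3, voice:3, into:2, how:2, count:2, wash:2, or:2, each:2, dog:2, give:2, hard:2, cloud:2, key:1, us:1, bread:1, when:1, young:1, she:1, … (5 more, each freq 1)
Hapax count = 11; token count = 43.
Ratio = 11 / 43 = 0.2558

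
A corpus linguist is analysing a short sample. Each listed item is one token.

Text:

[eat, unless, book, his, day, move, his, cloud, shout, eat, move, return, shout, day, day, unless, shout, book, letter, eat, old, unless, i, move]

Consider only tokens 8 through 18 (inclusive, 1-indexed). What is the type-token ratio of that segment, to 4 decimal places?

Segment tokens 8–18: cloud, shout, eat, move, return, shout, day, day, unless, shout, book
Segment N = 11, segment V = 8.
TTR = 8 / 11 = 0.7273

0.7273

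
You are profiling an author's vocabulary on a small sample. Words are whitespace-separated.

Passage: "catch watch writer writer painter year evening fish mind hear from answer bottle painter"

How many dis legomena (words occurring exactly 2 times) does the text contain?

Frequencies: writer:2, painter:2, catch:1, watch:1, year:1, evening:1, fish:1, mind:1, hear:1, from:1, answer:1, bottle:1
Words with frequency 2: painter, writer

2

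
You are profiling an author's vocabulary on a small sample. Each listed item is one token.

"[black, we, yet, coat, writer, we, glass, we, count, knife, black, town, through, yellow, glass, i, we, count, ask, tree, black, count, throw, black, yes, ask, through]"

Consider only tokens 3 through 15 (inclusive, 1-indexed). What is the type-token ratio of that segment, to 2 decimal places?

0.85

Segment tokens 3–15: yet, coat, writer, we, glass, we, count, knife, black, town, through, yellow, glass
Segment N = 13, segment V = 11.
TTR = 11 / 13 = 0.85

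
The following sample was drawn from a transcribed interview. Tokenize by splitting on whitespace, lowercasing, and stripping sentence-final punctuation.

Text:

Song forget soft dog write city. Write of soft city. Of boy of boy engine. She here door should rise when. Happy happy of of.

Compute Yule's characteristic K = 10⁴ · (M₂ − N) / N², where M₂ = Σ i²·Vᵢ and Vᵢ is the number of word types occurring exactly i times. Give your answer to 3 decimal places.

480.000

Frequencies: of:5, soft:2, write:2, city:2, boy:2, happy:2, song:1, forget:1, dog:1, engine:1, she:1, here:1, door:1, should:1, rise:1, when:1
N = 25. Frequency spectrum: V_1=10, V_2=5, V_5=1
M₂ = 1²·10 + 2²·5 + 5²·1 = 55
K = 10000 × (55 − 25) / 25² = 480.000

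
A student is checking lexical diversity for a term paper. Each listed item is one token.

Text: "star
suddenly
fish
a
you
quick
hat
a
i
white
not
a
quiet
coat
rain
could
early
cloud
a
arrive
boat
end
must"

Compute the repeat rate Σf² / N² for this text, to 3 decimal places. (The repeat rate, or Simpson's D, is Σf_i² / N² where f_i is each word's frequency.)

Frequencies: a:4, star:1, suddenly:1, fish:1, you:1, quick:1, hat:1, i:1, white:1, not:1, quiet:1, coat:1, rain:1, could:1, early:1, cloud:1, arrive:1, boat:1, end:1, must:1
Σf² = 35; N² = 529
Repeat rate = 35 / 529 = 0.066

0.066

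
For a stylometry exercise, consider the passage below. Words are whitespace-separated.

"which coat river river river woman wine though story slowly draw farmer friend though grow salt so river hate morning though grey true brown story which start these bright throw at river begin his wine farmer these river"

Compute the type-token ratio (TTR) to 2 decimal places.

N = 38 tokens, V = 26 types.
TTR = V / N = 26 / 38 = 0.68

0.68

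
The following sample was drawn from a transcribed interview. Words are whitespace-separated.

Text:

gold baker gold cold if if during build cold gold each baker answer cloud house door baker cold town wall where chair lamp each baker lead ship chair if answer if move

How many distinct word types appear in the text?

Distinct types: {answer, baker, build, chair, cloud, cold, door, during, each, gold, house, if, lamp, lead, move, ship, town, wall, where}
V = 19

19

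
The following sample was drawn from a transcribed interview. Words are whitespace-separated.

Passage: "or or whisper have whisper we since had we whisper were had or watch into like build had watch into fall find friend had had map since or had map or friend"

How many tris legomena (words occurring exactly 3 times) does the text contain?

1

Frequencies: had:6, or:5, whisper:3, we:2, since:2, watch:2, into:2, friend:2, map:2, have:1, were:1, like:1, build:1, fall:1, find:1
Words with frequency 3: whisper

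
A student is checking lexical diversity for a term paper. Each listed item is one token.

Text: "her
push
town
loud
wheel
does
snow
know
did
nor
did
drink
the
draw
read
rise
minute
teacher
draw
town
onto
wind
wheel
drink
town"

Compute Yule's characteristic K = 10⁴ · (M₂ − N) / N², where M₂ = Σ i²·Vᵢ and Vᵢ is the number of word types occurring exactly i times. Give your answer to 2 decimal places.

Frequencies: town:3, wheel:2, did:2, drink:2, draw:2, her:1, push:1, loud:1, does:1, snow:1, know:1, nor:1, the:1, read:1, rise:1, minute:1, teacher:1, onto:1, wind:1
N = 25. Frequency spectrum: V_1=14, V_2=4, V_3=1
M₂ = 1²·14 + 2²·4 + 3²·1 = 39
K = 10000 × (39 − 25) / 25² = 224.00

224.00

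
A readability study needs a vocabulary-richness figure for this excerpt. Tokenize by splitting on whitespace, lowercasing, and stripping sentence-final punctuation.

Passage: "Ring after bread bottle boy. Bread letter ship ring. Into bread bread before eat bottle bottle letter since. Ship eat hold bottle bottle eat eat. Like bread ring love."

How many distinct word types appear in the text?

14

Distinct types: {after, before, bottle, boy, bread, eat, hold, into, letter, like, love, ring, ship, since}
V = 14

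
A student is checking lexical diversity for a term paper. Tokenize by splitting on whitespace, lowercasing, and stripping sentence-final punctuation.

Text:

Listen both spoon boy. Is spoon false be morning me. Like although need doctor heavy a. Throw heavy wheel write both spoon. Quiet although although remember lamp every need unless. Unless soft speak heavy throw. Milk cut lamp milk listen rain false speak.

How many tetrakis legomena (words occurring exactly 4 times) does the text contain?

Frequencies: spoon:3, although:3, heavy:3, listen:2, both:2, false:2, need:2, throw:2, lamp:2, unless:2, speak:2, milk:2, boy:1, is:1, be:1, morning:1, me:1, like:1, doctor:1, a:1, … (8 more, each freq 1)
Words with frequency 4: (none)

0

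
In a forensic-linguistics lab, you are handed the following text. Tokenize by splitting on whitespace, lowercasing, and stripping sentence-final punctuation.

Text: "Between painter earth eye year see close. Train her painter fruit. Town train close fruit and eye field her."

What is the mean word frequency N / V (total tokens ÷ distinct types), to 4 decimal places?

N = 19 tokens, V = 13 types.
Mean frequency = N / V = 19 / 13 = 1.4615

1.4615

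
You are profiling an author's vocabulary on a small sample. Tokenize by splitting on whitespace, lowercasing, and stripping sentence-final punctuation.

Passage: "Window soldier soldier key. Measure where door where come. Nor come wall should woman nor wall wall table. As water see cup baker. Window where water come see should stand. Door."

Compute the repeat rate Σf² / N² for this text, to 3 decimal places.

0.066

Frequencies: where:3, come:3, wall:3, window:2, soldier:2, door:2, nor:2, should:2, water:2, see:2, key:1, measure:1, woman:1, table:1, as:1, cup:1, baker:1, stand:1
Σf² = 63; N² = 961
Repeat rate = 63 / 961 = 0.066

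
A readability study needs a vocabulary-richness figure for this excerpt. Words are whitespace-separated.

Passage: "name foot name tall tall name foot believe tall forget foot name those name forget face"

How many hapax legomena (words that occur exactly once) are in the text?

3

Frequencies: name:5, foot:3, tall:3, forget:2, believe:1, those:1, face:1
Hapax (freq=1): believe, face, those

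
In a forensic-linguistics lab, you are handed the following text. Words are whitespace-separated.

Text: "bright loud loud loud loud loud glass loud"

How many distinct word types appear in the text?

3

Distinct types: {bright, glass, loud}
V = 3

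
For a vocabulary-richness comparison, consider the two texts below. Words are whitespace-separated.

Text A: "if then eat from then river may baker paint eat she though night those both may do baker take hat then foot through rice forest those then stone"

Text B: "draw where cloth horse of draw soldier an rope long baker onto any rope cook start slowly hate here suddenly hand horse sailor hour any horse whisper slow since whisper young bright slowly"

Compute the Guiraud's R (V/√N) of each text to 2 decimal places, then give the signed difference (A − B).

-0.56

A: V=21, N=28, R=3.97
B: V=26, N=33, R=4.53
Difference = 3.97 − 4.53 = -0.56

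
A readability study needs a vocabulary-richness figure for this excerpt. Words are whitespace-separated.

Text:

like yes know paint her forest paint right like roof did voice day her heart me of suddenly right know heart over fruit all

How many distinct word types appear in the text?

Distinct types: {all, day, did, forest, fruit, heart, her, know, like, me, of, over, paint, right, roof, suddenly, voice, yes}
V = 18

18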